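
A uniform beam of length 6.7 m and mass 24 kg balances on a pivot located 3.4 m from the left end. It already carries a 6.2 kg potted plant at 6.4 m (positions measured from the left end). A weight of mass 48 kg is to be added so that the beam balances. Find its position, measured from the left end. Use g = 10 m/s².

x ≈ 3.04 m from the left end

Sum moments about the pivot (at 3.4 m from the left end) (the support reaction has zero arm there).
Beam weight: 24 × 10 = 240 N down at 3.35 m → arm 0.05 m, τ = 240 × 0.05 = 12 N·m counterclockwise.
Potted plant: 6.2 × 10 = 62 N down at 6.4 m → arm 3 m, τ = 62 × 3 = 186 N·m clockwise.
Net moment of existing loads = 174 N·m clockwise.
The weight weighs 48 × 10 = 480 N and must supply an equal counterclockwise moment, so its lever arm about the pivot is 174 / 480 = 0.362 m.
That puts it at 3.4 − 0.362 = 3.04 m from the left end.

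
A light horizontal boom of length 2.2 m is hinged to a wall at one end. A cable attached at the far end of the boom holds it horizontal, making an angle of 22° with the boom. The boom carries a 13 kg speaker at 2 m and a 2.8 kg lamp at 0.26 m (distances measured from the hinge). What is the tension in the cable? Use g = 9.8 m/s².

T ≈ 318 N

Sum moments about the hinge (the unknown hinge reaction has zero arm there).
Speaker: 13 × 9.8 = 127.4 N down at 2 m → arm 2 m, τ = 127.4 × 2 = 254.8 N·m clockwise.
Lamp: 2.8 × 9.8 = 27.44 N down at 0.26 m → arm 0.26 m, τ = 27.44 × 0.26 = 7.134 N·m clockwise.
Total clockwise load moment = 261.9 N·m.
The cable tension T acts at 2.2 m; only its component perpendicular to the boom, T sinθ, produces torque. sin 22° = 0.3746.
Setting net torque to zero: T × 2.2 × 0.3746 = 261.9 → T = 261.9 / 0.8241 = 318 N.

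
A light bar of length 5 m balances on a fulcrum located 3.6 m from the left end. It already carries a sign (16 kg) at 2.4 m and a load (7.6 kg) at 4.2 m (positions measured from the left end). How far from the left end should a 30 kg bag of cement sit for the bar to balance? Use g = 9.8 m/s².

Sum moments about the fulcrum (at 3.6 m from the left end) (the support reaction has zero arm there).
Sign: 16 × 9.8 = 156.8 N down at 2.4 m → arm 1.2 m, τ = 156.8 × 1.2 = 188.2 N·m counterclockwise.
Load: 7.6 × 9.8 = 74.48 N down at 4.2 m → arm 0.6 m, τ = 74.48 × 0.6 = 44.69 N·m clockwise.
Net moment of existing loads = 143.5 N·m counterclockwise.
The bag of cement weighs 30 × 9.8 = 294 N and must supply an equal clockwise moment, so its lever arm about the fulcrum is 143.5 / 294 = 0.488 m.
That puts it at 3.6 + 0.488 = 4.09 m from the left end.

x ≈ 4.09 m from the left end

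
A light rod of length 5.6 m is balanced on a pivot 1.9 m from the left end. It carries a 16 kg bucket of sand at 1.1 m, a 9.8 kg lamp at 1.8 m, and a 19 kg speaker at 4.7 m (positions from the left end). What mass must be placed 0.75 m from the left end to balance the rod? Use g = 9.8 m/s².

Choose the pivot (at 1.9 m from the left end) as the axis so the support reaction has zero arm there.
Bucket of sand: 16 × 9.8 = 156.8 N down at 1.1 m → arm 0.8 m, τ = 156.8 × 0.8 = 125.4 N·m counterclockwise.
Lamp: 9.8 × 9.8 = 96.04 N down at 1.8 m → arm 0.1 m, τ = 96.04 × 0.1 = 9.604 N·m counterclockwise.
Speaker: 19 × 9.8 = 186.2 N down at 4.7 m → arm 2.8 m, τ = 186.2 × 2.8 = 521.4 N·m clockwise.
Net moment of known loads = 386.4 N·m clockwise.
An unknown mass m at 0.75 m has arm 1.15 m; its moment is m·g·1.15 counterclockwise.
Balancing moments: m × 9.8 × 1.15 = 386.4, giving m = 386.4 / (9.8 × 1.15) = 34.3 kg.

m ≈ 34.3 kg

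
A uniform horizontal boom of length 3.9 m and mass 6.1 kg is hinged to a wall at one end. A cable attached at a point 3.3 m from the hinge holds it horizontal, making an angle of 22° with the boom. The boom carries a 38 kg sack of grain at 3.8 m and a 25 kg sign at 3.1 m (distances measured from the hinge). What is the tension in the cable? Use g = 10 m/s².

T ≈ 1890 N

Choose the hinge as the axis so the unknown hinge reaction has zero arm there.
Beam weight: 6.1 × 10 = 61 N down at 1.95 m → arm 1.95 m, τ = 61 × 1.95 = 119 N·m clockwise.
Sack of grain: 38 × 10 = 380 N down at 3.8 m → arm 3.8 m, τ = 380 × 3.8 = 1444 N·m clockwise.
Sign: 25 × 10 = 250 N down at 3.1 m → arm 3.1 m, τ = 250 × 3.1 = 775 N·m clockwise.
Total clockwise load moment = 2338 N·m.
The cable tension T acts at 3.3 m; only its component perpendicular to the boom, T sinθ, produces torque. sin 22° = 0.3746.
For rotational equilibrium, T × 3.3 × 0.3746 = 2338, so T = 2338 / 1.236 = 1890 N.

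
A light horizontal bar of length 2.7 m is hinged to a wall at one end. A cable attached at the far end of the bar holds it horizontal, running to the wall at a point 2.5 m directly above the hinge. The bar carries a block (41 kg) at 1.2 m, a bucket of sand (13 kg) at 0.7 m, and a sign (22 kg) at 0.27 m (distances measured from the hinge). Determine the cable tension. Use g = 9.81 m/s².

T ≈ 344 N

Choose the hinge as the axis so the unknown hinge reaction has zero arm there.
Block: 41 × 9.81 = 402.2 N down at 1.2 m → arm 1.2 m, τ = 402.2 × 1.2 = 482.6 N·m clockwise.
Bucket of sand: 13 × 9.81 = 127.5 N down at 0.7 m → arm 0.7 m, τ = 127.5 × 0.7 = 89.25 N·m clockwise.
Sign: 22 × 9.81 = 215.8 N down at 0.27 m → arm 0.27 m, τ = 215.8 × 0.27 = 58.27 N·m clockwise.
Total clockwise load moment = 630.1 N·m.
The cable tension T acts at 2.7 m; only its component perpendicular to the bar, T sinθ, produces torque. sinθ = h/√(h²+d²) = 2.5/√(2.5²+2.7²) = 0.6794.
Balancing moments: T × 2.7 × 0.6794 = 630.1, giving T = 630.1 / 1.834 = 344 N.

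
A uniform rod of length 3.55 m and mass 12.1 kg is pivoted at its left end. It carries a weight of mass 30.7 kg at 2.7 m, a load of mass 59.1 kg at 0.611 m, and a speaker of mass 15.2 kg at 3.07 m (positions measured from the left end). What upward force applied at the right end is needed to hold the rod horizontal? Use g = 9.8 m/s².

F ≈ 517 N

Choose the left end as the axis so the unknown pivot reaction has zero arm there.
Beam weight: 12.1 × 9.8 = 118.6 N down at 1.775 m → arm 1.775 m, τ = 118.6 × 1.775 = 210.5 N·m clockwise.
Weight: 30.7 × 9.8 = 300.9 N down at 2.7 m → arm 2.7 m, τ = 300.9 × 2.7 = 812.4 N·m clockwise.
Load: 59.1 × 9.8 = 579.2 N down at 0.611 m → arm 0.611 m, τ = 579.2 × 0.611 = 353.9 N·m clockwise.
Speaker: 15.2 × 9.8 = 149 N down at 3.07 m → arm 3.07 m, τ = 149 × 3.07 = 457.4 N·m clockwise.
Net moment of the loads = 1834 N·m clockwise.
The upward force F acts at the right end, arm 3.55 m, giving F × 3.55 counterclockwise.
Balancing moments: F × 3.55 = 1834, giving F = 1834 / 3.55 = 517 N.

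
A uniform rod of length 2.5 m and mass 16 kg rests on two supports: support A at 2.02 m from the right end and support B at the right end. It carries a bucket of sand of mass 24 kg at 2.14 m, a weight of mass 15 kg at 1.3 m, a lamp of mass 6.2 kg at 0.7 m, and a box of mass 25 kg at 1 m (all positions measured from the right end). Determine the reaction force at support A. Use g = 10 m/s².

R_A ≈ 595 N

Taking torques about support B:
Beam weight: 16 × 10 = 160 N down at 1.25 m → arm 1.25 m, τ = 160 × 1.25 = 200 N·m counterclockwise.
Bucket of sand: 24 × 10 = 240 N down at 2.14 m → arm 2.14 m, τ = 240 × 2.14 = 513.6 N·m counterclockwise.
Weight: 15 × 10 = 150 N down at 1.3 m → arm 1.3 m, τ = 150 × 1.3 = 195 N·m counterclockwise.
Lamp: 6.2 × 10 = 62 N down at 0.7 m → arm 0.7 m, τ = 62 × 0.7 = 43.4 N·m counterclockwise.
Box: 25 × 10 = 250 N down at 1 m → arm 1 m, τ = 250 × 1 = 250 N·m counterclockwise.
Net load moment about support B = 1202 N·m counterclockwise.
Reaction R at support A is upward at 2.02 m, arm 2.02 m → moment R × 2.02 clockwise.
Balancing moments: R × 2.02 = 1202, giving R = 595 N.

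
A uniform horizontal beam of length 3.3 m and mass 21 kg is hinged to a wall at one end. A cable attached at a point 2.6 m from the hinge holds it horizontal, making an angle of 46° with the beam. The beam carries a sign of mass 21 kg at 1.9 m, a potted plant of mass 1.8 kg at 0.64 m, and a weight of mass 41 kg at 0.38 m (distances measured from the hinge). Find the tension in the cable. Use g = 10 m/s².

T ≈ 488 N

Taking torques about the hinge:
Beam weight: 21 × 10 = 210 N down at 1.65 m → arm 1.65 m, τ = 210 × 1.65 = 346.5 N·m clockwise.
Sign: 21 × 10 = 210 N down at 1.9 m → arm 1.9 m, τ = 210 × 1.9 = 399 N·m clockwise.
Potted plant: 1.8 × 10 = 18 N down at 0.64 m → arm 0.64 m, τ = 18 × 0.64 = 11.52 N·m clockwise.
Weight: 41 × 10 = 410 N down at 0.38 m → arm 0.38 m, τ = 410 × 0.38 = 155.8 N·m clockwise.
Total clockwise load moment = 912.8 N·m.
The cable tension T acts at 2.6 m; only its component perpendicular to the beam, T sinθ, produces torque. sin 46° = 0.7193.
For rotational equilibrium, T × 2.6 × 0.7193 = 912.8, so T = 912.8 / 1.87 = 488 N.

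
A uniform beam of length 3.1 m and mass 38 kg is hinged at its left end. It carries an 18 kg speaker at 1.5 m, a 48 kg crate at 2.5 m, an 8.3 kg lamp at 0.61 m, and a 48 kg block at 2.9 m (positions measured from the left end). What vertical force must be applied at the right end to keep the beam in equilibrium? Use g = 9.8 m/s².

F ≈ 1110 N

About the left end:
Beam weight: 38 × 9.8 = 372.4 N down at 1.55 m → arm 1.55 m, τ = 372.4 × 1.55 = 577.2 N·m clockwise.
Speaker: 18 × 9.8 = 176.4 N down at 1.5 m → arm 1.5 m, τ = 176.4 × 1.5 = 264.6 N·m clockwise.
Crate: 48 × 9.8 = 470.4 N down at 2.5 m → arm 2.5 m, τ = 470.4 × 2.5 = 1176 N·m clockwise.
Lamp: 8.3 × 9.8 = 81.34 N down at 0.61 m → arm 0.61 m, τ = 81.34 × 0.61 = 49.62 N·m clockwise.
Block: 48 × 9.8 = 470.4 N down at 2.9 m → arm 2.9 m, τ = 470.4 × 2.9 = 1364 N·m clockwise.
Net moment of the loads = 3431 N·m clockwise.
The upward force F acts at the right end, arm 3.1 m, giving F × 3.1 counterclockwise.
Setting net torque to zero: F × 3.1 = 3431 → F = 3431 / 3.1 = 1110 N.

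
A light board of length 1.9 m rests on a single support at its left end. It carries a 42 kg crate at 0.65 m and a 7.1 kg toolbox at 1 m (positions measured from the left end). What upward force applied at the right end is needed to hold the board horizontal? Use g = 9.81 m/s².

Sum moments about the left end (the unknown pivot reaction has zero arm there).
Crate: 42 × 9.81 = 412 N down at 0.65 m → arm 0.65 m, τ = 412 × 0.65 = 267.8 N·m clockwise.
Toolbox: 7.1 × 9.81 = 69.65 N down at 1 m → arm 1 m, τ = 69.65 × 1 = 69.65 N·m clockwise.
Net moment of the loads = 337.5 N·m clockwise.
The upward force F acts at the right end, arm 1.9 m, giving F × 1.9 counterclockwise.
Setting net torque to zero: F × 1.9 = 337.5 → F = 337.5 / 1.9 = 178 N.

F ≈ 178 N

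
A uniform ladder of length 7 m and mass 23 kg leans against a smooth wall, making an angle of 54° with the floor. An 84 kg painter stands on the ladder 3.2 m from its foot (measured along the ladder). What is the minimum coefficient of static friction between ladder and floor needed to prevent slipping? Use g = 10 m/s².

Taking torques about the foot of the ladder:
Ladder weight 23×10 = 230 N acts at 3.5 m along the ladder; its horizontal arm is 3.5·cos54° = 2.057 m → τ = 473.1 N·m clockwise.
Painter: 84×10 = 840 N at 3.2 m → arm 1.881 m → τ = 1580 N·m clockwise.
Wall normal N acts horizontally at the top; its moment arm is the height L sinθ = 7·sin54° = 5.663 m, counterclockwise.
Setting net torque to zero: N × 5.663 = 2053 → N = 362.5 N.
ΣFx = 0 ⇒ f = N_wall = 362.5 N. ΣFy = 0 ⇒ N_floor = 1070 N.
μ_min = f / N_floor = 362.5 / 1070 = 0.339.

μ_min ≈ 0.339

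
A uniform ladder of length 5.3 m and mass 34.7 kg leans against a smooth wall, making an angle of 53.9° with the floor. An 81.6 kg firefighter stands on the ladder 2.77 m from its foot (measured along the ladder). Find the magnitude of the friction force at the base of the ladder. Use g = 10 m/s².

Sum moments about the foot of the ladder (the floor normal and friction both act there and drop out).
Ladder weight 34.7×10 = 347 N acts at 2.65 m along the ladder; its horizontal arm is 2.65·cos53.9° = 1.561 m → τ = 541.7 N·m clockwise.
Firefighter: 81.6×10 = 816 N at 2.77 m → arm 1.632 m → τ = 1332 N·m clockwise.
Wall normal N acts horizontally at the top; its moment arm is the height L sinθ = 5.3·sin53.9° = 4.282 m, counterclockwise.
Setting net torque to zero: N × 4.282 = 1874 → N = 438 N.
ΣFx = 0: friction at the foot balances the wall's push, so f = N_wall = 438 N.

f ≈ 438 N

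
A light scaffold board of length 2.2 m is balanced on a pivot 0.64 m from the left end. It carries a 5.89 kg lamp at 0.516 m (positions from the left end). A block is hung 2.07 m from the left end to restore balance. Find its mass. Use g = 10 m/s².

Taking torques about the pivot (at 0.64 m from the left end):
Lamp: 5.89 × 10 = 58.9 N down at 0.516 m → arm 0.124 m, τ = 58.9 × 0.124 = 7.304 N·m counterclockwise.
Net moment of known loads = 7.304 N·m counterclockwise.
An unknown mass m at 2.07 m has arm 1.43 m; its moment is m·g·1.43 clockwise.
Balancing moments: m × 10 × 1.43 = 7.304, giving m = 7.304 / (10 × 1.43) = 0.511 kg.

m ≈ 0.511 kg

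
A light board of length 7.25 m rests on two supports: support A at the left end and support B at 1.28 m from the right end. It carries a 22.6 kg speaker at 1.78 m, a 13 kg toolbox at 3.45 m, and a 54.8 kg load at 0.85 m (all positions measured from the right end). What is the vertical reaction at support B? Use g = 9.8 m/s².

R_B ≈ 860 N

About support A:
Speaker: 22.6 × 9.8 = 221.5 N down at 1.78 m → arm 5.47 m, τ = 221.5 × 5.47 = 1212 N·m clockwise.
Toolbox: 13 × 9.8 = 127.4 N down at 3.45 m → arm 3.8 m, τ = 127.4 × 3.8 = 484.1 N·m clockwise.
Load: 54.8 × 9.8 = 537 N down at 0.85 m → arm 6.4 m, τ = 537 × 6.4 = 3437 N·m clockwise.
Net load moment about support A = 5133 N·m clockwise.
Reaction R at support B is upward at 1.28 m, arm 5.97 m → moment R × 5.97 counterclockwise.
Στ = 0 ⇒ R × 5.97 = 5133 ⇒ R = 860 N.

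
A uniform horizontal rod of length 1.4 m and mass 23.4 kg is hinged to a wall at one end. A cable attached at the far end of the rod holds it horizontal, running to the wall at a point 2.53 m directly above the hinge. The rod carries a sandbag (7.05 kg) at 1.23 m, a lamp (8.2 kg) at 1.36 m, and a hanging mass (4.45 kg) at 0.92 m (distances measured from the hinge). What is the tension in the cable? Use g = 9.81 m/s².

Sum moments about the hinge (the unknown hinge reaction has zero arm there).
Beam weight: 23.4 × 9.81 = 229.6 N down at 0.7 m → arm 0.7 m, τ = 229.6 × 0.7 = 160.7 N·m clockwise.
Sandbag: 7.05 × 9.81 = 69.16 N down at 1.23 m → arm 1.23 m, τ = 69.16 × 1.23 = 85.07 N·m clockwise.
Lamp: 8.2 × 9.81 = 80.44 N down at 1.36 m → arm 1.36 m, τ = 80.44 × 1.36 = 109.4 N·m clockwise.
Hanging mass: 4.45 × 9.81 = 43.65 N down at 0.92 m → arm 0.92 m, τ = 43.65 × 0.92 = 40.16 N·m clockwise.
Total clockwise load moment = 395.3 N·m.
The cable tension T acts at 1.4 m; only its component perpendicular to the rod, T sinθ, produces torque. sinθ = h/√(h²+d²) = 2.53/√(2.53²+1.4²) = 0.875.
Στ = 0 ⇒ T × 1.4 × 0.875 = 395.3 ⇒ T = 395.3 / 1.225 = 323 N.

T ≈ 323 N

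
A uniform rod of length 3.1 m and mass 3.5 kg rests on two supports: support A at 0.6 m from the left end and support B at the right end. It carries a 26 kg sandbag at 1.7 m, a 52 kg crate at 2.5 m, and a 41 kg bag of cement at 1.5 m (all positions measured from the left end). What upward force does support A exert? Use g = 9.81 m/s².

R_A ≈ 544 N

About support B:
Beam weight: 3.5 × 9.81 = 34.34 N down at 1.55 m → arm 1.55 m, τ = 34.34 × 1.55 = 53.23 N·m counterclockwise.
Sandbag: 26 × 9.81 = 255.1 N down at 1.7 m → arm 1.4 m, τ = 255.1 × 1.4 = 357.1 N·m counterclockwise.
Crate: 52 × 9.81 = 510.1 N down at 2.5 m → arm 0.6 m, τ = 510.1 × 0.6 = 306.1 N·m counterclockwise.
Bag of cement: 41 × 9.81 = 402.2 N down at 1.5 m → arm 1.6 m, τ = 402.2 × 1.6 = 643.5 N·m counterclockwise.
Net load moment about support B = 1360 N·m counterclockwise.
Reaction R at support A is upward at 0.6 m, arm 2.5 m → moment R × 2.5 clockwise.
For rotational equilibrium, R × 2.5 = 1360, so R = 544 N.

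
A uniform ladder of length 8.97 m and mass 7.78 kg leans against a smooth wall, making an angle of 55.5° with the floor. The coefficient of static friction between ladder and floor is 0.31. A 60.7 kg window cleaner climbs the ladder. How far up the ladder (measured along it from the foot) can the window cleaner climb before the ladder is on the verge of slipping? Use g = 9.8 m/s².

Take moments about the foot of the ladder.
Ladder weight 7.78×9.8 = 76.24 N acts at 4.485 m along the ladder; its horizontal arm is 4.485·cos55.5° = 2.54 m → τ = 193.6 N·m clockwise.
Window cleaner weight 60.7×9.8 = 594.9 N at distance d → arm d·cos55.5° → τ = 594.9·d·0.5664 clockwise.
Wall normal N at the top has arm L sinθ = 7.392 m counterclockwise, so Στ = 0 gives N·7.392 = 193.6 + 337·d.
ΣFy = 0 ⇒ N_floor = 671.1 N, so the maximum friction is μ_s·N_floor = 0.31×671.1 = 208 N. ΣFx = 0 ⇒ N_wall = f, so at the slipping point N = 208 N.
Substituting: 208×7.392 = 193.6 + 337·d ⇒ d = (1538 − 193.6) / 337 = 3.99 m.

d ≈ 3.99 m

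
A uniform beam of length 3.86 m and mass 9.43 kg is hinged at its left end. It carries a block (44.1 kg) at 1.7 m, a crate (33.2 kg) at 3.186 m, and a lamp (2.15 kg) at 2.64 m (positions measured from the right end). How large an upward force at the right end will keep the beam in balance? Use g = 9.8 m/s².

Taking torques about the left end:
Beam weight: 9.43 × 9.8 = 92.41 N down at 1.93 m → arm 1.93 m, τ = 92.41 × 1.93 = 178.4 N·m clockwise.
Block: 44.1 × 9.8 = 432.2 N down at 1.7 m → arm 2.16 m, τ = 432.2 × 2.16 = 933.6 N·m clockwise.
Crate: 33.2 × 9.8 = 325.4 N down at 3.186 m → arm 0.674 m, τ = 325.4 × 0.674 = 219.3 N·m clockwise.
Lamp: 2.15 × 9.8 = 21.07 N down at 2.64 m → arm 1.22 m, τ = 21.07 × 1.22 = 25.71 N·m clockwise.
Net moment of the loads = 1357 N·m clockwise.
The upward force F acts at the right end, arm 3.86 m, giving F × 3.86 counterclockwise.
Balancing moments: F × 3.86 = 1357, giving F = 1357 / 3.86 = 352 N.

F ≈ 352 N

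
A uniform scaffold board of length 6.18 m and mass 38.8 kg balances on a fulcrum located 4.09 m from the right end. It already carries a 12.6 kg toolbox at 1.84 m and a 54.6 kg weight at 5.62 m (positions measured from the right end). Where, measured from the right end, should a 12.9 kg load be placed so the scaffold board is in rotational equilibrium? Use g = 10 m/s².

x ≈ 2.82 m from the right end

Take moments about the fulcrum (at 4.09 m from the right end).
Beam weight: 38.8 × 10 = 388 N down at 3.09 m → arm 1 m, τ = 388 × 1 = 388 N·m clockwise.
Toolbox: 12.6 × 10 = 126 N down at 1.84 m → arm 2.25 m, τ = 126 × 2.25 = 283.5 N·m clockwise.
Weight: 54.6 × 10 = 546 N down at 5.62 m → arm 1.53 m, τ = 546 × 1.53 = 835.4 N·m counterclockwise.
Net moment of existing loads = 163.9 N·m counterclockwise.
The load weighs 12.9 × 10 = 129 N and must supply an equal clockwise moment, so its lever arm about the fulcrum is 163.9 / 129 = 1.27 m.
That puts it at 4.09 − 1.27 = 2.82 m from the right end.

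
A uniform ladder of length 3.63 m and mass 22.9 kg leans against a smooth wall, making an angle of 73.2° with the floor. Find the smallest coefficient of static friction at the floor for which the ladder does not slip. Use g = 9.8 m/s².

Take moments about the foot of the ladder.
Ladder weight 22.9×9.8 = 224.4 N acts at 1.815 m along the ladder; its horizontal arm is 1.815·cos73.2° = 0.5246 m → τ = 117.7 N·m clockwise.
Wall normal N acts horizontally at the top; its moment arm is the height L sinθ = 3.63·sin73.2° = 3.475 m, counterclockwise.
Setting net torque to zero: N × 3.475 = 117.7 → N = 33.87 N.
ΣFx = 0 ⇒ f = N_wall = 33.87 N. ΣFy = 0 ⇒ N_floor = 224.4 N.
μ_min = f / N_floor = 33.87 / 224.4 = 0.151.

μ_min ≈ 0.151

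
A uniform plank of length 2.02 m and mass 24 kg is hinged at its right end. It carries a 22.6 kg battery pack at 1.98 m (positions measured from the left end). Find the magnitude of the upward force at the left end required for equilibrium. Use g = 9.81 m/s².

F ≈ 122 N

Choose the right end as the axis so the unknown pivot reaction has zero arm there.
Beam weight: 24 × 9.81 = 235.4 N down at 1.01 m → arm 1.01 m, τ = 235.4 × 1.01 = 237.8 N·m counterclockwise.
Battery pack: 22.6 × 9.81 = 221.7 N down at 1.98 m → arm 0.04 m, τ = 221.7 × 0.04 = 8.868 N·m counterclockwise.
Net moment of the loads = 246.7 N·m counterclockwise.
The upward force F acts at the left end, arm 2.02 m, giving F × 2.02 clockwise.
Setting net torque to zero: F × 2.02 = 246.7 → F = 246.7 / 2.02 = 122 N.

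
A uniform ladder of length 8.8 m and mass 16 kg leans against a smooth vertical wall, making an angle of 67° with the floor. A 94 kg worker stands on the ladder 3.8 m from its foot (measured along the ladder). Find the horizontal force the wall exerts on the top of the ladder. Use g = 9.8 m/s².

N_wall ≈ 202 N

Taking torques about the foot of the ladder:
Ladder weight 16×9.8 = 156.8 N acts at 4.4 m along the ladder; its horizontal arm is 4.4·cos67° = 1.719 m → τ = 269.5 N·m clockwise.
Worker: 94×9.8 = 921.2 N at 3.8 m → arm 1.485 m → τ = 1368 N·m clockwise.
Wall normal N acts horizontally at the top; its moment arm is the height L sinθ = 8.8·sin67° = 8.1 m, counterclockwise.
Balancing moments: N × 8.1 = 1638, giving N = 202 N.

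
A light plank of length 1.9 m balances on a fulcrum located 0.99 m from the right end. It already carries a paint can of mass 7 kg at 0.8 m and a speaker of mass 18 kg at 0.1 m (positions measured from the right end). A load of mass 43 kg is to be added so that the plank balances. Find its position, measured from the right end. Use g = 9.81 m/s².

x ≈ 1.39 m from the right end

Take moments about the fulcrum (at 0.99 m from the right end).
Paint can: 7 × 9.81 = 68.67 N down at 0.8 m → arm 0.19 m, τ = 68.67 × 0.19 = 13.05 N·m clockwise.
Speaker: 18 × 9.81 = 176.6 N down at 0.1 m → arm 0.89 m, τ = 176.6 × 0.89 = 157.2 N·m clockwise.
Net moment of existing loads = 170.2 N·m clockwise.
The load weighs 43 × 9.81 = 421.8 N and must supply an equal counterclockwise moment, so its lever arm about the fulcrum is 170.2 / 421.8 = 0.404 m.
That puts it at 0.99 + 0.404 = 1.39 m from the right end.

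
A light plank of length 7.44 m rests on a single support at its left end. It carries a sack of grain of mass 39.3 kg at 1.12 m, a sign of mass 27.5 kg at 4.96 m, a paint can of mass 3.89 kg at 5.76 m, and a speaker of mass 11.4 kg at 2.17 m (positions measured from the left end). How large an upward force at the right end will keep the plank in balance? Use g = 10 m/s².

F ≈ 306 N

Sum moments about the left end (the unknown pivot reaction has zero arm there).
Sack of grain: 39.3 × 10 = 393 N down at 1.12 m → arm 1.12 m, τ = 393 × 1.12 = 440.2 N·m clockwise.
Sign: 27.5 × 10 = 275 N down at 4.96 m → arm 4.96 m, τ = 275 × 4.96 = 1364 N·m clockwise.
Paint can: 3.89 × 10 = 38.9 N down at 5.76 m → arm 5.76 m, τ = 38.9 × 5.76 = 224.1 N·m clockwise.
Speaker: 11.4 × 10 = 114 N down at 2.17 m → arm 2.17 m, τ = 114 × 2.17 = 247.4 N·m clockwise.
Net moment of the loads = 2276 N·m clockwise.
The upward force F acts at the right end, arm 7.44 m, giving F × 7.44 counterclockwise.
For rotational equilibrium, F × 7.44 = 2276, so F = 2276 / 7.44 = 306 N.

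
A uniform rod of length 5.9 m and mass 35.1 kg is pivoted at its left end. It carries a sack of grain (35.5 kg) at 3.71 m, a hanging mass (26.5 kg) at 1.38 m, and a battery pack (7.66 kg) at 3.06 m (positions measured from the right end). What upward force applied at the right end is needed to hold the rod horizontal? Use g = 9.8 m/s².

Take moments about the left end.
Beam weight: 35.1 × 9.8 = 344 N down at 2.95 m → arm 2.95 m, τ = 344 × 2.95 = 1015 N·m clockwise.
Sack of grain: 35.5 × 9.8 = 347.9 N down at 3.71 m → arm 2.19 m, τ = 347.9 × 2.19 = 761.9 N·m clockwise.
Hanging mass: 26.5 × 9.8 = 259.7 N down at 1.38 m → arm 4.52 m, τ = 259.7 × 4.52 = 1174 N·m clockwise.
Battery pack: 7.66 × 9.8 = 75.07 N down at 3.06 m → arm 2.84 m, τ = 75.07 × 2.84 = 213.2 N·m clockwise.
Net moment of the loads = 3164 N·m clockwise.
The upward force F acts at the right end, arm 5.9 m, giving F × 5.9 counterclockwise.
For rotational equilibrium, F × 5.9 = 3164, so F = 3164 / 5.9 = 536 N.

F ≈ 536 N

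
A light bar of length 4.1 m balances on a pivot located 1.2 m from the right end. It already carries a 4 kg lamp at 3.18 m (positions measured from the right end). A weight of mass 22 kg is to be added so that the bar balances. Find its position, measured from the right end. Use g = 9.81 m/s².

Taking torques about the pivot (at 1.2 m from the right end):
Lamp: 4 × 9.81 = 39.24 N down at 3.18 m → arm 1.98 m, τ = 39.24 × 1.98 = 77.7 N·m counterclockwise.
Net moment of existing loads = 77.7 N·m counterclockwise.
The weight weighs 22 × 9.81 = 215.8 N and must supply an equal clockwise moment, so its lever arm about the pivot is 77.7 / 215.8 = 0.36 m.
That puts it at 1.2 − 0.36 = 0.84 m from the right end.

x ≈ 0.84 m from the right end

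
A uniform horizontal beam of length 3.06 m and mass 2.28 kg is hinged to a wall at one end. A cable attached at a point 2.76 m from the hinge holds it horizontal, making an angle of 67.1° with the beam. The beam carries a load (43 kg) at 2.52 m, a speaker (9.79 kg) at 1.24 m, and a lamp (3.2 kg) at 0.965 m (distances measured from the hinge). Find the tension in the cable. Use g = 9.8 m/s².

T ≈ 490 N

Take moments about the hinge.
Beam weight: 2.28 × 9.8 = 22.34 N down at 1.53 m → arm 1.53 m, τ = 22.34 × 1.53 = 34.18 N·m clockwise.
Load: 43 × 9.8 = 421.4 N down at 2.52 m → arm 2.52 m, τ = 421.4 × 2.52 = 1062 N·m clockwise.
Speaker: 9.79 × 9.8 = 95.94 N down at 1.24 m → arm 1.24 m, τ = 95.94 × 1.24 = 119 N·m clockwise.
Lamp: 3.2 × 9.8 = 31.36 N down at 0.965 m → arm 0.965 m, τ = 31.36 × 0.965 = 30.26 N·m clockwise.
Total clockwise load moment = 1245 N·m.
The cable tension T acts at 2.76 m; only its component perpendicular to the beam, T sinθ, produces torque. sin 67.1° = 0.9212.
Balancing moments: T × 2.76 × 0.9212 = 1245, giving T = 1245 / 2.543 = 490 N.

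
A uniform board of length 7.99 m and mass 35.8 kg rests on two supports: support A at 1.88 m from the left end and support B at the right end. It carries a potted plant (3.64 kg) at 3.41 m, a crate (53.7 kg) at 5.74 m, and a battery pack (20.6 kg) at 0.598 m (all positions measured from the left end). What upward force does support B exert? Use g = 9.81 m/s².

R_B ≈ 421 N

Taking torques about support A:
Beam weight: 35.8 × 9.81 = 351.2 N down at 3.995 m → arm 2.115 m, τ = 351.2 × 2.115 = 742.8 N·m clockwise.
Potted plant: 3.64 × 9.81 = 35.71 N down at 3.41 m → arm 1.53 m, τ = 35.71 × 1.53 = 54.64 N·m clockwise.
Crate: 53.7 × 9.81 = 526.8 N down at 5.74 m → arm 3.86 m, τ = 526.8 × 3.86 = 2033 N·m clockwise.
Battery pack: 20.6 × 9.81 = 202.1 N down at 0.598 m → arm 1.282 m, τ = 202.1 × 1.282 = 259.1 N·m counterclockwise.
Net load moment about support A = 2571 N·m clockwise.
Reaction R at support B is upward at 7.99 m, arm 6.11 m → moment R × 6.11 counterclockwise.
Στ = 0 ⇒ R × 6.11 = 2571 ⇒ R = 421 N.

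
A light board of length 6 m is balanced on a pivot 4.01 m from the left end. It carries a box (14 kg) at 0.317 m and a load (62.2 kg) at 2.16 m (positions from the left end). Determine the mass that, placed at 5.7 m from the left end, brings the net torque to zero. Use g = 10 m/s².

About the pivot (at 4.01 m from the left end):
Box: 14 × 10 = 140 N down at 0.317 m → arm 3.693 m, τ = 140 × 3.693 = 517 N·m counterclockwise.
Load: 62.2 × 10 = 622 N down at 2.16 m → arm 1.85 m, τ = 622 × 1.85 = 1151 N·m counterclockwise.
Net moment of known loads = 1668 N·m counterclockwise.
An unknown mass m at 5.7 m has arm 1.69 m; its moment is m·g·1.69 clockwise.
Στ = 0 ⇒ m × 10 × 1.69 = 1668 ⇒ m = 1668 / (10 × 1.69) = 98.7 kg.

m ≈ 98.7 kg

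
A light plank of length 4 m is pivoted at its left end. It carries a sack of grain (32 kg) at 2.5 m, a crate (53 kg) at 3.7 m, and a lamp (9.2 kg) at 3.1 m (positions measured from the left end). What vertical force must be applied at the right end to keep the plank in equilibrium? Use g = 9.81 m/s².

Take moments about the left end.
Sack of grain: 32 × 9.81 = 313.9 N down at 2.5 m → arm 2.5 m, τ = 313.9 × 2.5 = 784.8 N·m clockwise.
Crate: 53 × 9.81 = 519.9 N down at 3.7 m → arm 3.7 m, τ = 519.9 × 3.7 = 1924 N·m clockwise.
Lamp: 9.2 × 9.81 = 90.25 N down at 3.1 m → arm 3.1 m, τ = 90.25 × 3.1 = 279.8 N·m clockwise.
Net moment of the loads = 2989 N·m clockwise.
The upward force F acts at the right end, arm 4 m, giving F × 4 counterclockwise.
For rotational equilibrium, F × 4 = 2989, so F = 2989 / 4 = 747 N.

F ≈ 747 N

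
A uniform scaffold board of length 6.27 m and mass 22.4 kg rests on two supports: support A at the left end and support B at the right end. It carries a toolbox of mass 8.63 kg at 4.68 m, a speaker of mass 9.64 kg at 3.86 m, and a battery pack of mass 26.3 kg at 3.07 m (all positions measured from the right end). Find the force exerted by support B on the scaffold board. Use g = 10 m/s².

R_B ≈ 305 N

Take moments about support A.
Beam weight: 22.4 × 10 = 224 N down at 3.135 m → arm 3.135 m, τ = 224 × 3.135 = 702.2 N·m clockwise.
Toolbox: 8.63 × 10 = 86.3 N down at 4.68 m → arm 1.59 m, τ = 86.3 × 1.59 = 137.2 N·m clockwise.
Speaker: 9.64 × 10 = 96.4 N down at 3.86 m → arm 2.41 m, τ = 96.4 × 2.41 = 232.3 N·m clockwise.
Battery pack: 26.3 × 10 = 263 N down at 3.07 m → arm 3.2 m, τ = 263 × 3.2 = 841.6 N·m clockwise.
Net load moment about support A = 1913 N·m clockwise.
Reaction R at support B is upward at 0 m, arm 6.27 m → moment R × 6.27 counterclockwise.
Setting net torque to zero: R × 6.27 = 1913 → R = 305 N.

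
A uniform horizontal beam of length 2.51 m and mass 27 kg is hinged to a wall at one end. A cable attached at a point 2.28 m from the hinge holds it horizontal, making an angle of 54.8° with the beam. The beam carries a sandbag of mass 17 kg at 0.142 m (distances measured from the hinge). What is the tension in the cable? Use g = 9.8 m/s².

Taking torques about the hinge:
Beam weight: 27 × 9.8 = 264.6 N down at 1.255 m → arm 1.255 m, τ = 264.6 × 1.255 = 332.1 N·m clockwise.
Sandbag: 17 × 9.8 = 166.6 N down at 0.142 m → arm 0.142 m, τ = 166.6 × 0.142 = 23.66 N·m clockwise.
Total clockwise load moment = 355.8 N·m.
The cable tension T acts at 2.28 m; only its component perpendicular to the beam, T sinθ, produces torque. sin 54.8° = 0.8171.
Balancing moments: T × 2.28 × 0.8171 = 355.8, giving T = 355.8 / 1.863 = 191 N.

T ≈ 191 N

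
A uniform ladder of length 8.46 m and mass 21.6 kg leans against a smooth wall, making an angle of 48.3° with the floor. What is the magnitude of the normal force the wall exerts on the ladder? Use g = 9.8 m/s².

Taking torques about the foot of the ladder:
Ladder weight 21.6×9.8 = 211.7 N acts at 4.23 m along the ladder; its horizontal arm is 4.23·cos48.3° = 2.814 m → τ = 595.7 N·m clockwise.
Wall normal N acts horizontally at the top; its moment arm is the height L sinθ = 8.46·sin48.3° = 6.317 m, counterclockwise.
For rotational equilibrium, N × 6.317 = 595.7, so N = 94.3 N.

N_wall ≈ 94.3 N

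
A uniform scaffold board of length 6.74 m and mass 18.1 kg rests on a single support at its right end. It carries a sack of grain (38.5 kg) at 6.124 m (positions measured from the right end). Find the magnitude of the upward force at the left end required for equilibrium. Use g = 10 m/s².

F ≈ 440 N

Take moments about the right end.
Beam weight: 18.1 × 10 = 181 N down at 3.37 m → arm 3.37 m, τ = 181 × 3.37 = 610 N·m counterclockwise.
Sack of grain: 38.5 × 10 = 385 N down at 6.124 m → arm 6.124 m, τ = 385 × 6.124 = 2358 N·m counterclockwise.
Net moment of the loads = 2968 N·m counterclockwise.
The upward force F acts at the left end, arm 6.74 m, giving F × 6.74 clockwise.
Στ = 0 ⇒ F × 6.74 = 2968 ⇒ F = 2968 / 6.74 = 440 N.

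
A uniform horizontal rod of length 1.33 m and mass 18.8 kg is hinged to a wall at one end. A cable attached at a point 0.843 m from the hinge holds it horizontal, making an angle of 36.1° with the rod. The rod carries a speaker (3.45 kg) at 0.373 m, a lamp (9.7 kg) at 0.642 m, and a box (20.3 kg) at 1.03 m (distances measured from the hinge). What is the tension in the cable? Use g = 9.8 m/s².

T ≈ 807 N

Take moments about the hinge.
Beam weight: 18.8 × 9.8 = 184.2 N down at 0.665 m → arm 0.665 m, τ = 184.2 × 0.665 = 122.5 N·m clockwise.
Speaker: 3.45 × 9.8 = 33.81 N down at 0.373 m → arm 0.373 m, τ = 33.81 × 0.373 = 12.61 N·m clockwise.
Lamp: 9.7 × 9.8 = 95.06 N down at 0.642 m → arm 0.642 m, τ = 95.06 × 0.642 = 61.03 N·m clockwise.
Box: 20.3 × 9.8 = 198.9 N down at 1.03 m → arm 1.03 m, τ = 198.9 × 1.03 = 204.9 N·m clockwise.
Total clockwise load moment = 401 N·m.
The cable tension T acts at 0.843 m; only its component perpendicular to the rod, T sinθ, produces torque. sin 36.1° = 0.5892.
Setting net torque to zero: T × 0.843 × 0.5892 = 401 → T = 401 / 0.4967 = 807 N.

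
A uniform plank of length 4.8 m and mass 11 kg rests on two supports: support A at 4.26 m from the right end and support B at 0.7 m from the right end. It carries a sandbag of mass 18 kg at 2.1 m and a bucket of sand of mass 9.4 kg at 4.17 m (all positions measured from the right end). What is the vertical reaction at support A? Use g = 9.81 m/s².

Taking torques about support B:
Beam weight: 11 × 9.81 = 107.9 N down at 2.4 m → arm 1.7 m, τ = 107.9 × 1.7 = 183.4 N·m counterclockwise.
Sandbag: 18 × 9.81 = 176.6 N down at 2.1 m → arm 1.4 m, τ = 176.6 × 1.4 = 247.2 N·m counterclockwise.
Bucket of sand: 9.4 × 9.81 = 92.21 N down at 4.17 m → arm 3.47 m, τ = 92.21 × 3.47 = 320 N·m counterclockwise.
Net load moment about support B = 750.6 N·m counterclockwise.
Reaction R at support A is upward at 4.26 m, arm 3.56 m → moment R × 3.56 clockwise.
Balancing moments: R × 3.56 = 750.6, giving R = 211 N.

R_A ≈ 211 N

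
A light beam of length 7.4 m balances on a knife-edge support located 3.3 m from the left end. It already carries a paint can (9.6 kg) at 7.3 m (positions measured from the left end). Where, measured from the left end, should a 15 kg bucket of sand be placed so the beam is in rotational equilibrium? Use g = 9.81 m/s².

Choose the knife-edge support (at 3.3 m from the left end) as the axis so the support reaction has zero arm there.
Paint can: 9.6 × 9.81 = 94.18 N down at 7.3 m → arm 4 m, τ = 94.18 × 4 = 376.7 N·m clockwise.
Net moment of existing loads = 376.7 N·m clockwise.
The bucket of sand weighs 15 × 9.81 = 147.2 N and must supply an equal counterclockwise moment, so its lever arm about the knife-edge support is 376.7 / 147.2 = 2.56 m.
That puts it at 3.3 − 2.56 = 0.74 m from the left end.

x ≈ 0.74 m from the left end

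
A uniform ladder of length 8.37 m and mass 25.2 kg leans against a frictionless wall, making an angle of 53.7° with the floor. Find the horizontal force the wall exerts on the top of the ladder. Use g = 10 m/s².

N_wall ≈ 92.6 N

Sum moments about the foot of the ladder (the floor normal and friction both act there and drop out).
Ladder weight 25.2×10 = 252 N acts at 4.185 m along the ladder; its horizontal arm is 4.185·cos53.7° = 2.478 m → τ = 624.5 N·m clockwise.
Wall normal N acts horizontally at the top; its moment arm is the height L sinθ = 8.37·sin53.7° = 6.746 m, counterclockwise.
For rotational equilibrium, N × 6.746 = 624.5, so N = 92.6 N.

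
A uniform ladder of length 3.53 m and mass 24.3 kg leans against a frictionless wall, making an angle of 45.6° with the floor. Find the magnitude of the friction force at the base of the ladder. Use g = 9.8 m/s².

About the foot of the ladder:
Ladder weight 24.3×9.8 = 238.1 N acts at 1.765 m along the ladder; its horizontal arm is 1.765·cos45.6° = 1.235 m → τ = 294.1 N·m clockwise.
Wall normal N acts horizontally at the top; its moment arm is the height L sinθ = 3.53·sin45.6° = 2.522 m, counterclockwise.
Στ = 0 ⇒ N × 2.522 = 294.1 ⇒ N = 117 N.
ΣFx = 0: friction at the foot balances the wall's push, so f = N_wall = 117 N.

f ≈ 117 N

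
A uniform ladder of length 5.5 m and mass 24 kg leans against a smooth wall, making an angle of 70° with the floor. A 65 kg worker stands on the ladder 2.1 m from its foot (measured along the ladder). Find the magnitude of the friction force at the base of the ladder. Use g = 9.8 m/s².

f ≈ 131 N

Taking torques about the foot of the ladder:
Ladder weight 24×9.8 = 235.2 N acts at 2.75 m along the ladder; its horizontal arm is 2.75·cos70° = 0.9406 m → τ = 221.2 N·m clockwise.
Worker: 65×9.8 = 637 N at 2.1 m → arm 0.7182 m → τ = 457.5 N·m clockwise.
Wall normal N acts horizontally at the top; its moment arm is the height L sinθ = 5.5·sin70° = 5.168 m, counterclockwise.
For rotational equilibrium, N × 5.168 = 678.7, so N = 131 N.
ΣFx = 0: friction at the foot balances the wall's push, so f = N_wall = 131 N.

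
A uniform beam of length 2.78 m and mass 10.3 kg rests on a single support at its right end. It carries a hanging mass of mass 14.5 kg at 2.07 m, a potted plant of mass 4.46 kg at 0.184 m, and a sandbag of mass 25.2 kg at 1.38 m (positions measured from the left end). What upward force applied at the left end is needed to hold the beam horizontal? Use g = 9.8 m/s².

F ≈ 252 N

Take moments about the right end.
Beam weight: 10.3 × 9.8 = 100.9 N down at 1.39 m → arm 1.39 m, τ = 100.9 × 1.39 = 140.3 N·m counterclockwise.
Hanging mass: 14.5 × 9.8 = 142.1 N down at 2.07 m → arm 0.71 m, τ = 142.1 × 0.71 = 100.9 N·m counterclockwise.
Potted plant: 4.46 × 9.8 = 43.71 N down at 0.184 m → arm 2.596 m, τ = 43.71 × 2.596 = 113.5 N·m counterclockwise.
Sandbag: 25.2 × 9.8 = 247 N down at 1.38 m → arm 1.4 m, τ = 247 × 1.4 = 345.8 N·m counterclockwise.
Net moment of the loads = 700.5 N·m counterclockwise.
The upward force F acts at the left end, arm 2.78 m, giving F × 2.78 clockwise.
Στ = 0 ⇒ F × 2.78 = 700.5 ⇒ F = 700.5 / 2.78 = 252 N.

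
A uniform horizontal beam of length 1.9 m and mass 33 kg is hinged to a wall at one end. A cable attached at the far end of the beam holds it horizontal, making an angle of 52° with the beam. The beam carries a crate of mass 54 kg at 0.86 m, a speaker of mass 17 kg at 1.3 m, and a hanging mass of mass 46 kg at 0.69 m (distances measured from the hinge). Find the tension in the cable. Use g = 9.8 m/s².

Sum moments about the hinge (the unknown hinge reaction has zero arm there).
Beam weight: 33 × 9.8 = 323.4 N down at 0.95 m → arm 0.95 m, τ = 323.4 × 0.95 = 307.2 N·m clockwise.
Crate: 54 × 9.8 = 529.2 N down at 0.86 m → arm 0.86 m, τ = 529.2 × 0.86 = 455.1 N·m clockwise.
Speaker: 17 × 9.8 = 166.6 N down at 1.3 m → arm 1.3 m, τ = 166.6 × 1.3 = 216.6 N·m clockwise.
Hanging mass: 46 × 9.8 = 450.8 N down at 0.69 m → arm 0.69 m, τ = 450.8 × 0.69 = 311.1 N·m clockwise.
Total clockwise load moment = 1290 N·m.
The cable tension T acts at 1.9 m; only its component perpendicular to the beam, T sinθ, produces torque. sin 52° = 0.788.
For rotational equilibrium, T × 1.9 × 0.788 = 1290, so T = 1290 / 1.497 = 862 N.

T ≈ 862 N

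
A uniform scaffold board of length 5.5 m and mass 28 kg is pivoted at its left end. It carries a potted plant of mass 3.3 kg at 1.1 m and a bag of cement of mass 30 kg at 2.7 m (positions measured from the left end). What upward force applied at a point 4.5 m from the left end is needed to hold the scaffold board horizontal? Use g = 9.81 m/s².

F ≈ 352 N

Taking torques about the left end:
Beam weight: 28 × 9.81 = 274.7 N down at 2.75 m → arm 2.75 m, τ = 274.7 × 2.75 = 755.4 N·m clockwise.
Potted plant: 3.3 × 9.81 = 32.37 N down at 1.1 m → arm 1.1 m, τ = 32.37 × 1.1 = 35.61 N·m clockwise.
Bag of cement: 30 × 9.81 = 294.3 N down at 2.7 m → arm 2.7 m, τ = 294.3 × 2.7 = 794.6 N·m clockwise.
Net moment of the loads = 1586 N·m clockwise.
The upward force F acts at a point 4.5 m from the left end, arm 4.5 m, giving F × 4.5 counterclockwise.
Setting net torque to zero: F × 4.5 = 1586 → F = 1586 / 4.5 = 352 N.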